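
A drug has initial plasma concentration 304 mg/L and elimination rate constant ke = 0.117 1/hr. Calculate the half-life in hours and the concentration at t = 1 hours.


t_half = ln(2) / ke = 0.693147 / 0.117 = 5.924 hr
C(t) = C0 * exp(-ke*t) = 304 * exp(-0.117*1)
C(1) = 270.4 mg/L


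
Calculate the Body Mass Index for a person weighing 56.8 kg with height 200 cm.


BMI = weight / height^2
height = 200 cm = 2 m
BMI = 56.8 / 2^2
BMI = 14.2 kg/m^2


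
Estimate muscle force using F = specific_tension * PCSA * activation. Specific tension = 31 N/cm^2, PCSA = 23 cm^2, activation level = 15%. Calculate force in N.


F = sigma * PCSA * activation
F = 31 * 23 * 0.15
F = 107 N


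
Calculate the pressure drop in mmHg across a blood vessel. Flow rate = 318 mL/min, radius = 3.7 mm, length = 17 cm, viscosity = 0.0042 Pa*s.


dP = 8*mu*L*Q / (pi*r^4)
Q = 318 mL/min = 5.3e-06 m^3/s
dP = 51.4171 Pa = 51.4171 / 133.322 mmHg = 0.3857 mmHg


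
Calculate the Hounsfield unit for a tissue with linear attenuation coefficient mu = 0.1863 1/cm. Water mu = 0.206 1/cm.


HU = ((mu_tissue - mu_water) / mu_water) * 1000
HU = ((0.1863 - 0.206) / 0.206) * 1000
HU = -95.63


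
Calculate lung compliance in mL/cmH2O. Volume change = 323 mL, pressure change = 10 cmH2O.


C = dV / dP
C = 323 / 10
C = 32.3 mL/cmH2O


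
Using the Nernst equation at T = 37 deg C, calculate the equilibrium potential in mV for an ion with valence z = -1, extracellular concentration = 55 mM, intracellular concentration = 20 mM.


E = (RT/(zF)) * ln(C_out/C_in)
T = 37 + 273.15 = 310.15 K
E = (8.314 * 310.15 / (-1 * 96485)) * ln(55/20)
E = -27.04 mV


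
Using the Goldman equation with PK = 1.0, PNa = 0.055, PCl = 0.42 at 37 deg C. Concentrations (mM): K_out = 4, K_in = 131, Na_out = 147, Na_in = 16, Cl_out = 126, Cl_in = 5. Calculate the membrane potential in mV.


Vm = (RT/F)*ln((PK*Ko + PNa*Nao + PCl*Cli)/(PK*Ki + PNa*Nai + PCl*Clo))
Numer = 14.185, Denom = 184.8
Vm = -68.61 mV


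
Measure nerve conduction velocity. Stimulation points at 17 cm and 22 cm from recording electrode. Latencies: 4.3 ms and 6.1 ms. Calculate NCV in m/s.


Distance = (22 - 17) / 100 = 0.05 m
dt = (6.1 - 4.3) / 1000 = 0.0018 s
NCV = dist / dt = 27.78 m/s


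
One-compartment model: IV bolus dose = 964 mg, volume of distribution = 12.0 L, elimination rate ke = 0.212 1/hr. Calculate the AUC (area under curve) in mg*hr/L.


C0 = Dose/Vd = 964/12.0 = 80.3333 mg/L
AUC = C0/ke = 80.3333/0.212
AUC = 378.9 mg*hr/L


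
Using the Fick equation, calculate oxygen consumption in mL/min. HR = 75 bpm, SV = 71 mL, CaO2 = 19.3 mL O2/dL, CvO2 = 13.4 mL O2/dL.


CO = HR*SV = 75*71/1000 = 5.325 L/min
a-v O2 diff = 19.3 - 13.4 = 5.9 mL/dL
VO2 = CO * (CaO2-CvO2) * 10 dL/L
VO2 = 5.325 * 5.9 * 10
VO2 = 314.2 mL/min


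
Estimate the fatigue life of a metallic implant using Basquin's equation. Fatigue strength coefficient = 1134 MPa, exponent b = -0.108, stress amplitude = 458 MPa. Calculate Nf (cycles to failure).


sigma_a = sigma_f' * (2Nf)^b
2Nf = (sigma_a/sigma_f')^(1/b)
2Nf = (458/1134)^(1/-0.108)
2Nf = 4423.957
Nf = 2212


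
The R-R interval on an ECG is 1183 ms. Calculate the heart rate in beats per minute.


HR = 60 / RR_interval(s)
RR = 1183 ms = 1.183 s
HR = 60 / 1.183 = 50.72 bpm


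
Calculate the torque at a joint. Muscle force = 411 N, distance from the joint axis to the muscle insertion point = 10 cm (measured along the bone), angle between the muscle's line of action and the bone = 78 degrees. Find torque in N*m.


Torque = F * d * sin(theta)   (moment arm = d*sin(theta))
d = 10 cm = 0.1 m
Torque = 411 * 0.1 * sin(78)
Torque = 40.2 N*m


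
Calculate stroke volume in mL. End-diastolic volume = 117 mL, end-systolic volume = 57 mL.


SV = EDV - ESV
SV = 117 - 57
SV = 60 mL


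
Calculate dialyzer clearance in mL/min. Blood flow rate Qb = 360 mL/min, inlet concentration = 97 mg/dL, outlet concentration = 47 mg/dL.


K = Qb * (Cb_in - Cb_out) / Cb_in
K = 360 * (97 - 47) / 97
K = 185.6 mL/min


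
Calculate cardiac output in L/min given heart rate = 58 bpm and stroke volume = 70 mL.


CO = HR * SV
CO = 58 * 70 / 1000
CO = 4.06 L/min


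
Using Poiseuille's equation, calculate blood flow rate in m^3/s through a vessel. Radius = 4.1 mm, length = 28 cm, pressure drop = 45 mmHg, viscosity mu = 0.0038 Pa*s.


Q = pi*r^4*dP / (8*mu*L)
r = 0.0041 m, L = 0.28 m
dP = 45 mmHg = 5999.49 Pa
Q = 6.2570e-04 m^3/s


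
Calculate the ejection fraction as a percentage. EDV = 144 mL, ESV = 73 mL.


SV = EDV - ESV = 144 - 73 = 71 mL
EF = SV/EDV * 100 = 71/144 * 100
EF = 49.31%


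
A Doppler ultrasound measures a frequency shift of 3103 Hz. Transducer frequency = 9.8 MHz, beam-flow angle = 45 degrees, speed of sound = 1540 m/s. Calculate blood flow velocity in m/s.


v = fd * c / (2 * f0 * cos(theta))
v = 3103 * 1540 / (2 * 9.8000e+06 * cos(45))
v = 0.3448 m/s


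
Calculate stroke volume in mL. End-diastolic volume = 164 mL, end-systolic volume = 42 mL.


SV = EDV - ESV
SV = 164 - 42
SV = 122 mL


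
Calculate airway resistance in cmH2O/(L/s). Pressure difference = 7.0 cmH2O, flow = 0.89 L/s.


R = dP / flow
R = 7.0 / 0.89
R = 7.865 cmH2O/(L/s)


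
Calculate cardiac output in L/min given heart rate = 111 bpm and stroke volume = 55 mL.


CO = HR * SV
CO = 111 * 55 / 1000
CO = 6.105 L/min


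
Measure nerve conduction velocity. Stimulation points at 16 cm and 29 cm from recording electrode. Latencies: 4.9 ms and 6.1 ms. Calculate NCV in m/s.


Distance = (29 - 16) / 100 = 0.13 m
dt = (6.1 - 4.9) / 1000 = 0.0012 s
NCV = dist / dt = 108.3 m/s


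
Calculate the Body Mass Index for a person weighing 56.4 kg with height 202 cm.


BMI = weight / height^2
height = 202 cm = 2.02 m
BMI = 56.4 / 2.02^2
BMI = 13.82 kg/m^2


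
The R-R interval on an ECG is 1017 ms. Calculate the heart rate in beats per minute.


HR = 60 / RR_interval(s)
RR = 1017 ms = 1.017 s
HR = 60 / 1.017 = 59 bpm


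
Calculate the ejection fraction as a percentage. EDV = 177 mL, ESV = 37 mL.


SV = EDV - ESV = 177 - 37 = 140 mL
EF = SV/EDV * 100 = 140/177 * 100
EF = 79.1%


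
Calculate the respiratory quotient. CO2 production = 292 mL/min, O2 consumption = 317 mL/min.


RQ = VCO2 / VO2
RQ = 292 / 317
RQ = 0.9211


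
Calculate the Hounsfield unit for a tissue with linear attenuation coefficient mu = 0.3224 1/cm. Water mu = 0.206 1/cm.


HU = ((mu_tissue - mu_water) / mu_water) * 1000
HU = ((0.3224 - 0.206) / 0.206) * 1000
HU = 565


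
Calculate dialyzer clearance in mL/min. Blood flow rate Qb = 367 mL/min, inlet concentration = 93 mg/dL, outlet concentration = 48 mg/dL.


K = Qb * (Cb_in - Cb_out) / Cb_in
K = 367 * (93 - 48) / 93
K = 177.6 mL/min


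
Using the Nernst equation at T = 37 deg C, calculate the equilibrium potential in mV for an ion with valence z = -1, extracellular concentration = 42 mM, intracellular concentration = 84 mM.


E = (RT/(zF)) * ln(C_out/C_in)
T = 37 + 273.15 = 310.15 K
E = (8.314 * 310.15 / (-1 * 96485)) * ln(42/84)
E = 18.52 mV


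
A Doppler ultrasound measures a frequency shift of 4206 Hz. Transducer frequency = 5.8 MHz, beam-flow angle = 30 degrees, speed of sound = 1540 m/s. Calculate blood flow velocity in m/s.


v = fd * c / (2 * f0 * cos(theta))
v = 4206 * 1540 / (2 * 5.8000e+06 * cos(30))
v = 0.6448 m/s


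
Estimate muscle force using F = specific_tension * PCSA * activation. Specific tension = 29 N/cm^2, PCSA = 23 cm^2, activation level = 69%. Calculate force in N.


F = sigma * PCSA * activation
F = 29 * 23 * 0.69
F = 460.2 N


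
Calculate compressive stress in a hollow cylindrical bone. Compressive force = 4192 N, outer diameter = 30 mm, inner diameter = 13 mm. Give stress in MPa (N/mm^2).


A = pi*(r_o^2 - r_i^2)
r_o = 15 mm, r_i = 6.5 mm
A = 574.126 mm^2
sigma = F/A = 4192 / 574.126
sigma = 7.302 MPa


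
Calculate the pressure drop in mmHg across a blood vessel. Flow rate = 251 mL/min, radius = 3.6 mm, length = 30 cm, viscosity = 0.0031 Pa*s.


dP = 8*mu*L*Q / (pi*r^4)
Q = 251 mL/min = 4.18333e-06 m^3/s
dP = 58.9841 Pa = 58.9841 / 133.322 mmHg = 0.4424 mmHg


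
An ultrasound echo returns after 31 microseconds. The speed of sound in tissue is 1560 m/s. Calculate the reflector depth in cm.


depth = c * t / 2
t = 31 us = 3.1000e-05 s
depth = 1560 * 3.1000e-05 / 2
depth = 0.02418 m = 2.418 cm


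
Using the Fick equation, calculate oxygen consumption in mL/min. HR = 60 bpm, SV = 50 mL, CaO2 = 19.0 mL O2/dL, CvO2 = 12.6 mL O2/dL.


CO = HR*SV = 60*50/1000 = 3 L/min
a-v O2 diff = 19.0 - 12.6 = 6.4 mL/dL
VO2 = CO * (CaO2-CvO2) * 10 dL/L
VO2 = 3 * 6.4 * 10
VO2 = 192 mL/min


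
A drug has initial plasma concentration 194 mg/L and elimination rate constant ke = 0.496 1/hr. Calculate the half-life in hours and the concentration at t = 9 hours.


t_half = ln(2) / ke = 0.693147 / 0.496 = 1.397 hr
C(t) = C0 * exp(-ke*t) = 194 * exp(-0.496*9)
C(9) = 2.234 mg/L


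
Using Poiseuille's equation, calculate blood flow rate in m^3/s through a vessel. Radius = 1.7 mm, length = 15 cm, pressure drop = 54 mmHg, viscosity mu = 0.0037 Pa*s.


Q = pi*r^4*dP / (8*mu*L)
r = 0.0017 m, L = 0.15 m
dP = 54 mmHg = 7199.388 Pa
Q = 4.2546e-05 m^3/s


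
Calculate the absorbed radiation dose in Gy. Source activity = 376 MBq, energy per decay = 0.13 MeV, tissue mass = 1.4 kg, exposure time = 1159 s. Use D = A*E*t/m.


A = 376 MBq = 3.7600e+08 Bq
E = 0.13 MeV = 2.0826e-14 J
D = A*E*t/m = 3.7600e+08*2.0826e-14*1159/1.4
D = 0.006483 Gy


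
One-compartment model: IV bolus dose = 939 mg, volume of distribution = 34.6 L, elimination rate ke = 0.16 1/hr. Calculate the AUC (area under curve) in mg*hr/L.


C0 = Dose/Vd = 939/34.6 = 27.1387 mg/L
AUC = C0/ke = 27.1387/0.16
AUC = 169.6 mg*hr/L


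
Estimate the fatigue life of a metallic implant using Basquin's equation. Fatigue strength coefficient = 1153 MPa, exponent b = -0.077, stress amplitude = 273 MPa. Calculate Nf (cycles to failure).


sigma_a = sigma_f' * (2Nf)^b
2Nf = (sigma_a/sigma_f')^(1/b)
2Nf = (273/1153)^(1/-0.077)
2Nf = 1.3351838e+08
Nf = 6.6759e+07


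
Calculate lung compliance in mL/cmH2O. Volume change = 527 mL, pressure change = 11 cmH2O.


C = dV / dP
C = 527 / 11
C = 47.91 mL/cmH2O


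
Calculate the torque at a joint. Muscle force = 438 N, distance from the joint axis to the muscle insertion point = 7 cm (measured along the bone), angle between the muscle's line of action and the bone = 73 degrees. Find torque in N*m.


Torque = F * d * sin(theta)   (moment arm = d*sin(theta))
d = 7 cm = 0.07 m
Torque = 438 * 0.07 * sin(73)
Torque = 29.32 N*m


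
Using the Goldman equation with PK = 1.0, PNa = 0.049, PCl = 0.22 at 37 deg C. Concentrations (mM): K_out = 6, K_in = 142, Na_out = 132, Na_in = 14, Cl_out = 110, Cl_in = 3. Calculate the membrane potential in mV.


Vm = (RT/F)*ln((PK*Ko + PNa*Nao + PCl*Cli)/(PK*Ki + PNa*Nai + PCl*Clo))
Numer = 13.128, Denom = 166.886
Vm = -67.95 mV


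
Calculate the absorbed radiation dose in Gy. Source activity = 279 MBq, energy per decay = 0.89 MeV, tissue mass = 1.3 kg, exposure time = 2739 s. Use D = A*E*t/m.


A = 279 MBq = 2.7900e+08 Bq
E = 0.89 MeV = 1.42578e-13 J
D = A*E*t/m = 2.7900e+08*1.42578e-13*2739/1.3
D = 0.08381 Gy


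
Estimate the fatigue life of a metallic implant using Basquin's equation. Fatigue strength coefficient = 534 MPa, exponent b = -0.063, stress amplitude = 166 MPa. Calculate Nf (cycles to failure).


sigma_a = sigma_f' * (2Nf)^b
2Nf = (sigma_a/sigma_f')^(1/b)
2Nf = (166/534)^(1/-0.063)
2Nf = 1.1336911e+08
Nf = 5.6685e+07


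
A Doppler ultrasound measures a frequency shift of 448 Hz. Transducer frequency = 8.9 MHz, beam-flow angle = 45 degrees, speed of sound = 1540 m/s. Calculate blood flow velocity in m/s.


v = fd * c / (2 * f0 * cos(theta))
v = 448 * 1540 / (2 * 8.9000e+06 * cos(45))
v = 0.05481 m/s


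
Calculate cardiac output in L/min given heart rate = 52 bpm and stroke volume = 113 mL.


CO = HR * SV
CO = 52 * 113 / 1000
CO = 5.876 L/min


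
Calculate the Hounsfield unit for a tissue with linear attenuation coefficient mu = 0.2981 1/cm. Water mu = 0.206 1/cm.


HU = ((mu_tissue - mu_water) / mu_water) * 1000
HU = ((0.2981 - 0.206) / 0.206) * 1000
HU = 447.1


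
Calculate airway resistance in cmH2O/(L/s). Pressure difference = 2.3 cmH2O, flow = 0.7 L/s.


R = dP / flow
R = 2.3 / 0.7
R = 3.286 cmH2O/(L/s)


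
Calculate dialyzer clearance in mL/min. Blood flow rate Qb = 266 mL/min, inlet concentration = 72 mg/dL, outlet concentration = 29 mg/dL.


K = Qb * (Cb_in - Cb_out) / Cb_in
K = 266 * (72 - 29) / 72
K = 158.9 mL/min


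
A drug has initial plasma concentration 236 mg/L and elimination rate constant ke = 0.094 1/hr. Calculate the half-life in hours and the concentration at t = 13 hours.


t_half = ln(2) / ke = 0.693147 / 0.094 = 7.374 hr
C(t) = C0 * exp(-ke*t) = 236 * exp(-0.094*13)
C(13) = 69.54 mg/L


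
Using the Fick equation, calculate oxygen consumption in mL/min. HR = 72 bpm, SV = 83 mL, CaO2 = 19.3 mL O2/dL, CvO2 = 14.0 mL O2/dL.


CO = HR*SV = 72*83/1000 = 5.976 L/min
a-v O2 diff = 19.3 - 14.0 = 5.3 mL/dL
VO2 = CO * (CaO2-CvO2) * 10 dL/L
VO2 = 5.976 * 5.3 * 10
VO2 = 316.7 mL/min


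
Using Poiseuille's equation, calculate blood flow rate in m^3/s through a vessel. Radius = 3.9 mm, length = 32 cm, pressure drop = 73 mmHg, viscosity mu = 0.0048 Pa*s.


Q = pi*r^4*dP / (8*mu*L)
r = 0.0039 m, L = 0.32 m
dP = 73 mmHg = 9732.506 Pa
Q = 5.7564e-04 m^3/s


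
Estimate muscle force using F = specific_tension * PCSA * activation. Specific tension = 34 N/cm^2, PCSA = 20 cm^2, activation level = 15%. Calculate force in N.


F = sigma * PCSA * activation
F = 34 * 20 * 0.15
F = 102 N


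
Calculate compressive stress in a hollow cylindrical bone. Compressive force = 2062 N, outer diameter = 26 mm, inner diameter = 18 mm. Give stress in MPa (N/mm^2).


A = pi*(r_o^2 - r_i^2)
r_o = 13 mm, r_i = 9 mm
A = 276.46 mm^2
sigma = F/A = 2062 / 276.46
sigma = 7.459 MPa


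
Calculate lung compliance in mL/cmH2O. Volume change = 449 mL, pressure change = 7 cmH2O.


C = dV / dP
C = 449 / 7
C = 64.14 mL/cmH2O


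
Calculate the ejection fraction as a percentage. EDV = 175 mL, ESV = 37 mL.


SV = EDV - ESV = 175 - 37 = 138 mL
EF = SV/EDV * 100 = 138/175 * 100
EF = 78.86%


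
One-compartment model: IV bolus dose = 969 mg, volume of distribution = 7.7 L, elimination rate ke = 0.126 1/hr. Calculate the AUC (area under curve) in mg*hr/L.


C0 = Dose/Vd = 969/7.7 = 125.844 mg/L
AUC = C0/ke = 125.844/0.126
AUC = 998.8 mg*hr/L


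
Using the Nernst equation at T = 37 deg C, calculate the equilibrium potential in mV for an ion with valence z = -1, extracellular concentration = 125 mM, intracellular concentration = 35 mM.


E = (RT/(zF)) * ln(C_out/C_in)
T = 37 + 273.15 = 310.15 K
E = (8.314 * 310.15 / (-1 * 96485)) * ln(125/35)
E = -34.02 mV


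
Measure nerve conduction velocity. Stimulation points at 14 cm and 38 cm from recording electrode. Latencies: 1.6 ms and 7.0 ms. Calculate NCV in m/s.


Distance = (38 - 14) / 100 = 0.24 m
dt = (7.0 - 1.6) / 1000 = 0.0054 s
NCV = dist / dt = 44.44 m/s


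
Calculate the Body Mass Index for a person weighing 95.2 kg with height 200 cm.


BMI = weight / height^2
height = 200 cm = 2 m
BMI = 95.2 / 2^2
BMI = 23.8 kg/m^2


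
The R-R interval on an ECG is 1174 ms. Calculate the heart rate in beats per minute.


HR = 60 / RR_interval(s)
RR = 1174 ms = 1.174 s
HR = 60 / 1.174 = 51.11 bpm


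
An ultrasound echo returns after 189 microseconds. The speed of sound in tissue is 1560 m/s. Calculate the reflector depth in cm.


depth = c * t / 2
t = 189 us = 1.8900e-04 s
depth = 1560 * 1.8900e-04 / 2
depth = 0.14742 m = 14.742 cm


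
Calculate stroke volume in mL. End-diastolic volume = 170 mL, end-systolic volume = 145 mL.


SV = EDV - ESV
SV = 170 - 145
SV = 25 mL


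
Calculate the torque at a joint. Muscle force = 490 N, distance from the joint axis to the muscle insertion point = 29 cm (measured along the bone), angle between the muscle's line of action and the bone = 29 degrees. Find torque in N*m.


Torque = F * d * sin(theta)   (moment arm = d*sin(theta))
d = 29 cm = 0.29 m
Torque = 490 * 0.29 * sin(29)
Torque = 68.89 N*m


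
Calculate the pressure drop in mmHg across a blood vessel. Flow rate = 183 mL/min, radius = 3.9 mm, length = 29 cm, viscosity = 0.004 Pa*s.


dP = 8*mu*L*Q / (pi*r^4)
Q = 183 mL/min = 3.05e-06 m^3/s
dP = 38.9439 Pa = 38.9439 / 133.322 mmHg = 0.2921 mmHg


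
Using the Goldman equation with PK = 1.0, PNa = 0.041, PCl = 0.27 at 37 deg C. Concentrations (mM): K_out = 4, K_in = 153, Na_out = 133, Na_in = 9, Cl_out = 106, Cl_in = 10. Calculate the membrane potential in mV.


Vm = (RT/F)*ln((PK*Ko + PNa*Nao + PCl*Cli)/(PK*Ki + PNa*Nai + PCl*Clo))
Numer = 12.153, Denom = 181.989
Vm = -72.33 mV


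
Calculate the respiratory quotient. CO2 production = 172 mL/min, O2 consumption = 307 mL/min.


RQ = VCO2 / VO2
RQ = 172 / 307
RQ = 0.5603


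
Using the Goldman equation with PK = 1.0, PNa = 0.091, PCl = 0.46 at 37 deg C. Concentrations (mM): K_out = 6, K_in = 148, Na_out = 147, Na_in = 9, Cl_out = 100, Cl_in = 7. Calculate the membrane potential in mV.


Vm = (RT/F)*ln((PK*Ko + PNa*Nao + PCl*Cli)/(PK*Ki + PNa*Nai + PCl*Clo))
Numer = 22.597, Denom = 194.819
Vm = -57.57 mV


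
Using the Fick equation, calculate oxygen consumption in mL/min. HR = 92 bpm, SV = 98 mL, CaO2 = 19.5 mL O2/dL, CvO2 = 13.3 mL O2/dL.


CO = HR*SV = 92*98/1000 = 9.016 L/min
a-v O2 diff = 19.5 - 13.3 = 6.2 mL/dL
VO2 = CO * (CaO2-CvO2) * 10 dL/L
VO2 = 9.016 * 6.2 * 10
VO2 = 559 mL/min


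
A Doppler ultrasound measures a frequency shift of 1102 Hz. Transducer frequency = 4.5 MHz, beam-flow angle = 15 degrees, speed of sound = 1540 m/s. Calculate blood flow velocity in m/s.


v = fd * c / (2 * f0 * cos(theta))
v = 1102 * 1540 / (2 * 4.5000e+06 * cos(15))
v = 0.1952 m/s


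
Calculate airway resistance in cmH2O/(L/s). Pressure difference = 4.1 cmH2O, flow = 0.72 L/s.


R = dP / flow
R = 4.1 / 0.72
R = 5.694 cmH2O/(L/s)


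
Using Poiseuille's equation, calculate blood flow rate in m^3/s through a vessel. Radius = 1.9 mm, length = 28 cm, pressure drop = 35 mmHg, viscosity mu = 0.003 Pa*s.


Q = pi*r^4*dP / (8*mu*L)
r = 0.0019 m, L = 0.28 m
dP = 35 mmHg = 4666.27 Pa
Q = 2.8429e-05 m^3/s


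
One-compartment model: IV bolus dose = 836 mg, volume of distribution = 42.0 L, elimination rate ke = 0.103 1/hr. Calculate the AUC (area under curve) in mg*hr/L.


C0 = Dose/Vd = 836/42.0 = 19.9048 mg/L
AUC = C0/ke = 19.9048/0.103
AUC = 193.3 mg*hr/L


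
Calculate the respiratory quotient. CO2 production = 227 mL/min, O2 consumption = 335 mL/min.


RQ = VCO2 / VO2
RQ = 227 / 335
RQ = 0.6776


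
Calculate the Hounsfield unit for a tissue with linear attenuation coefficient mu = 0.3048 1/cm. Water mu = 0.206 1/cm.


HU = ((mu_tissue - mu_water) / mu_water) * 1000
HU = ((0.3048 - 0.206) / 0.206) * 1000
HU = 479.6


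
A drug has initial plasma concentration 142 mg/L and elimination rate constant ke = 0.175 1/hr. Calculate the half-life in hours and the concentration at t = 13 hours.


t_half = ln(2) / ke = 0.693147 / 0.175 = 3.961 hr
C(t) = C0 * exp(-ke*t) = 142 * exp(-0.175*13)
C(13) = 14.6 mg/L


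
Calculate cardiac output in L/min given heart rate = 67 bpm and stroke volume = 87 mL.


CO = HR * SV
CO = 67 * 87 / 1000
CO = 5.829 L/min


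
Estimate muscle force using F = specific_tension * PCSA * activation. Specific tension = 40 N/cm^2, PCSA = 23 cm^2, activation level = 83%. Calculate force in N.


F = sigma * PCSA * activation
F = 40 * 23 * 0.83
F = 763.6 N


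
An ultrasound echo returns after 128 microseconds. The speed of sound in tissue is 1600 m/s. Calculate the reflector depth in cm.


depth = c * t / 2
t = 128 us = 1.2800e-04 s
depth = 1600 * 1.2800e-04 / 2
depth = 0.1024 m = 10.24 cm


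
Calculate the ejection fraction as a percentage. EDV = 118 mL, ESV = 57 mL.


SV = EDV - ESV = 118 - 57 = 61 mL
EF = SV/EDV * 100 = 61/118 * 100
EF = 51.69%


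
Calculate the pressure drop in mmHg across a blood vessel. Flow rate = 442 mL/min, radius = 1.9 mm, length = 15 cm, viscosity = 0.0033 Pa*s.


dP = 8*mu*L*Q / (pi*r^4)
Q = 442 mL/min = 7.36667e-06 m^3/s
dP = 712.528 Pa = 712.528 / 133.322 mmHg = 5.344 mmHg


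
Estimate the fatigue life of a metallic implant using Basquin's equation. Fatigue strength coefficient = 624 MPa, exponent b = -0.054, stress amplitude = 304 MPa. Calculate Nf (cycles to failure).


sigma_a = sigma_f' * (2Nf)^b
2Nf = (sigma_a/sigma_f')^(1/b)
2Nf = (304/624)^(1/-0.054)
2Nf = 607487.23
Nf = 3.037e+05


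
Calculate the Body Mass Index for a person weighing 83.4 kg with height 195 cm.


BMI = weight / height^2
height = 195 cm = 1.95 m
BMI = 83.4 / 1.95^2
BMI = 21.93 kg/m^2


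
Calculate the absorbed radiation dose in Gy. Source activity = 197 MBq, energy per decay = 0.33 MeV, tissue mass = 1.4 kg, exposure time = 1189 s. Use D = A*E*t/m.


A = 197 MBq = 1.9700e+08 Bq
E = 0.33 MeV = 5.2866e-14 J
D = A*E*t/m = 1.9700e+08*5.2866e-14*1189/1.4
D = 0.008845 Gy


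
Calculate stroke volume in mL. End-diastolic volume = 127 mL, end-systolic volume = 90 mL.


SV = EDV - ESV
SV = 127 - 90
SV = 37 mL


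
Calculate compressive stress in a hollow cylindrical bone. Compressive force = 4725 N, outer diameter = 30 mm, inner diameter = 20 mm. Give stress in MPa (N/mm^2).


A = pi*(r_o^2 - r_i^2)
r_o = 15 mm, r_i = 10 mm
A = 392.699 mm^2
sigma = F/A = 4725 / 392.699
sigma = 12.03 MPa


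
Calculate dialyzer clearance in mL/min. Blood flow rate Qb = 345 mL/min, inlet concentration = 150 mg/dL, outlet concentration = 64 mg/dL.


K = Qb * (Cb_in - Cb_out) / Cb_in
K = 345 * (150 - 64) / 150
K = 197.8 mL/min


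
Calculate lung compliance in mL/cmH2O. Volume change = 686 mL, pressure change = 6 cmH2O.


C = dV / dP
C = 686 / 6
C = 114.3 mL/cmH2O


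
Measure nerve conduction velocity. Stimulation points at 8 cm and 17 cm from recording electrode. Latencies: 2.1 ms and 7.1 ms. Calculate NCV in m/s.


Distance = (17 - 8) / 100 = 0.09 m
dt = (7.1 - 2.1) / 1000 = 0.005 s
NCV = dist / dt = 18 m/s


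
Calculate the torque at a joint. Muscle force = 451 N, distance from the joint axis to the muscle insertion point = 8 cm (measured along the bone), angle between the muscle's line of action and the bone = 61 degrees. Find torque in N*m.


Torque = F * d * sin(theta)   (moment arm = d*sin(theta))
d = 8 cm = 0.08 m
Torque = 451 * 0.08 * sin(61)
Torque = 31.56 N*m


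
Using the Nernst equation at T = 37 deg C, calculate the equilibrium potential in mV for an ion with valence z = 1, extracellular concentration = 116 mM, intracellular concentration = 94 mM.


E = (RT/(zF)) * ln(C_out/C_in)
T = 37 + 273.15 = 310.15 K
E = (8.314 * 310.15 / (1 * 96485)) * ln(116/94)
E = 5.62 mV


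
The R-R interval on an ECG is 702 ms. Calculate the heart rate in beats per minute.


HR = 60 / RR_interval(s)
RR = 702 ms = 0.702 s
HR = 60 / 0.702 = 85.47 bpm


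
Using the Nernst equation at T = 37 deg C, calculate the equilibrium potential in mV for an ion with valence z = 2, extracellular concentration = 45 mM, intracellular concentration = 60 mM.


E = (RT/(zF)) * ln(C_out/C_in)
T = 37 + 273.15 = 310.15 K
E = (8.314 * 310.15 / (2 * 96485)) * ln(45/60)
E = -3.844 mV


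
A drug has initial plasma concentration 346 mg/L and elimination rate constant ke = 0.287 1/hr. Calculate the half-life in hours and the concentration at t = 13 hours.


t_half = ln(2) / ke = 0.693147 / 0.287 = 2.415 hr
C(t) = C0 * exp(-ke*t) = 346 * exp(-0.287*13)
C(13) = 8.293 mg/L


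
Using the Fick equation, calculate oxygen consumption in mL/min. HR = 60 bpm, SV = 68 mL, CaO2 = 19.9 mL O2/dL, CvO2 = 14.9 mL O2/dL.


CO = HR*SV = 60*68/1000 = 4.08 L/min
a-v O2 diff = 19.9 - 14.9 = 5 mL/dL
VO2 = CO * (CaO2-CvO2) * 10 dL/L
VO2 = 4.08 * 5 * 10
VO2 = 204 mL/min


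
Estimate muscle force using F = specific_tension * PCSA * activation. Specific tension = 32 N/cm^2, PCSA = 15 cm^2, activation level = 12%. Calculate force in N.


F = sigma * PCSA * activation
F = 32 * 15 * 0.12
F = 57.6 N


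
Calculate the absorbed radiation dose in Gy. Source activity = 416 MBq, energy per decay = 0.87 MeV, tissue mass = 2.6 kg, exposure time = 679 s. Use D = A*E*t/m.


A = 416 MBq = 4.1600e+08 Bq
E = 0.87 MeV = 1.39374e-13 J
D = A*E*t/m = 4.1600e+08*1.39374e-13*679/2.6
D = 0.01514 Gy


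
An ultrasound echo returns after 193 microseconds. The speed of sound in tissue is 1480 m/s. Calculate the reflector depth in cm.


depth = c * t / 2
t = 193 us = 1.9300e-04 s
depth = 1480 * 1.9300e-04 / 2
depth = 0.14282 m = 14.282 cm


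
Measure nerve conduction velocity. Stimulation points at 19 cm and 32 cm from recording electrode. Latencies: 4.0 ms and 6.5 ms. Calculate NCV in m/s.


Distance = (32 - 19) / 100 = 0.13 m
dt = (6.5 - 4.0) / 1000 = 0.0025 s
NCV = dist / dt = 52 m/s


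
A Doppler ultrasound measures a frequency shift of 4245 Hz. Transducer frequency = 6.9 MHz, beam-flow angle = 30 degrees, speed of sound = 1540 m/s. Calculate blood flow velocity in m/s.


v = fd * c / (2 * f0 * cos(theta))
v = 4245 * 1540 / (2 * 6.9000e+06 * cos(30))
v = 0.547 m/s


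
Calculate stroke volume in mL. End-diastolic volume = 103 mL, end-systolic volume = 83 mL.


SV = EDV - ESV
SV = 103 - 83
SV = 20 mL


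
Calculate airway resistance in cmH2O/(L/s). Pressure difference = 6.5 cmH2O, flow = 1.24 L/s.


R = dP / flow
R = 6.5 / 1.24
R = 5.242 cmH2O/(L/s)


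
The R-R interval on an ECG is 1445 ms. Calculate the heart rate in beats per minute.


HR = 60 / RR_interval(s)
RR = 1445 ms = 1.445 s
HR = 60 / 1.445 = 41.52 bpm


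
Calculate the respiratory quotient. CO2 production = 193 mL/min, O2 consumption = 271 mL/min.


RQ = VCO2 / VO2
RQ = 193 / 271
RQ = 0.7122


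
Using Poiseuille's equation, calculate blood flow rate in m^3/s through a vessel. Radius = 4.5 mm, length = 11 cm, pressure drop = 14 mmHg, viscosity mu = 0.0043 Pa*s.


Q = pi*r^4*dP / (8*mu*L)
r = 0.0045 m, L = 0.11 m
dP = 14 mmHg = 1866.508 Pa
Q = 6.3545e-04 m^3/s


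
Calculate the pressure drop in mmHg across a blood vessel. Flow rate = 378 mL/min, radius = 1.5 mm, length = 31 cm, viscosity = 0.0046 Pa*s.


dP = 8*mu*L*Q / (pi*r^4)
Q = 378 mL/min = 6.3e-06 m^3/s
dP = 4518.93 Pa = 4518.93 / 133.322 mmHg = 33.89 mmHg


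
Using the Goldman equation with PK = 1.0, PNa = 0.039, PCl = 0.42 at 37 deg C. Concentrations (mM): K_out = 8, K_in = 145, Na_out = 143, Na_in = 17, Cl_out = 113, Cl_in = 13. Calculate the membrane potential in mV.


Vm = (RT/F)*ln((PK*Ko + PNa*Nao + PCl*Cli)/(PK*Ki + PNa*Nai + PCl*Clo))
Numer = 19.037, Denom = 193.123
Vm = -61.92 mV


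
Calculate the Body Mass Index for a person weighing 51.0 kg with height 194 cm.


BMI = weight / height^2
height = 194 cm = 1.94 m
BMI = 51.0 / 1.94^2
BMI = 13.55 kg/m^2


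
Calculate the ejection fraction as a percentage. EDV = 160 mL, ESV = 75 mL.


SV = EDV - ESV = 160 - 75 = 85 mL
EF = SV/EDV * 100 = 85/160 * 100
EF = 53.12%


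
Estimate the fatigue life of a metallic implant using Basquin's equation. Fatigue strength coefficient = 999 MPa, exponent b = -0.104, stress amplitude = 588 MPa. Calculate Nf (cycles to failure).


sigma_a = sigma_f' * (2Nf)^b
2Nf = (sigma_a/sigma_f')^(1/b)
2Nf = (588/999)^(1/-0.104)
2Nf = 163.436
Nf = 81.72


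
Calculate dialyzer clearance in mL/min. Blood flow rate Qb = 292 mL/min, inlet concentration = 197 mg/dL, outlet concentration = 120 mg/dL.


K = Qb * (Cb_in - Cb_out) / Cb_in
K = 292 * (197 - 120) / 197
K = 114.1 mL/min


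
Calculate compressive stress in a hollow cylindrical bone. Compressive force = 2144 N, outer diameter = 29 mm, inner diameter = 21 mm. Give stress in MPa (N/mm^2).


A = pi*(r_o^2 - r_i^2)
r_o = 14.5 mm, r_i = 10.5 mm
A = 314.159 mm^2
sigma = F/A = 2144 / 314.159
sigma = 6.825 MPa


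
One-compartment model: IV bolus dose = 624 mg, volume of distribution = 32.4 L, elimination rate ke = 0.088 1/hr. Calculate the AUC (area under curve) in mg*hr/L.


C0 = Dose/Vd = 624/32.4 = 19.2593 mg/L
AUC = C0/ke = 19.2593/0.088
AUC = 218.9 mg*hr/L


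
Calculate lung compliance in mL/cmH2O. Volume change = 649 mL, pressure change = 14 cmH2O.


C = dV / dP
C = 649 / 14
C = 46.36 mL/cmH2O


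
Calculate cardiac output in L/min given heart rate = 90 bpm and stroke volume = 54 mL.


CO = HR * SV
CO = 90 * 54 / 1000
CO = 4.86 L/min


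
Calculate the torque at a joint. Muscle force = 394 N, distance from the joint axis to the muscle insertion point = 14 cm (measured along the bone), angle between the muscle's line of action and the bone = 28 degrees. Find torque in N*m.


Torque = F * d * sin(theta)   (moment arm = d*sin(theta))
d = 14 cm = 0.14 m
Torque = 394 * 0.14 * sin(28)
Torque = 25.9 N*m


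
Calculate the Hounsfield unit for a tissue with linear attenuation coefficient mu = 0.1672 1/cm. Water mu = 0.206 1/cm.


HU = ((mu_tissue - mu_water) / mu_water) * 1000
HU = ((0.1672 - 0.206) / 0.206) * 1000
HU = -188.3


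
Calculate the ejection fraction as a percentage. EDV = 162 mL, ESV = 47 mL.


SV = EDV - ESV = 162 - 47 = 115 mL
EF = SV/EDV * 100 = 115/162 * 100
EF = 70.99%


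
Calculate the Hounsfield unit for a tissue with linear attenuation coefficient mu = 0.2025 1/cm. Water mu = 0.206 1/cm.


HU = ((mu_tissue - mu_water) / mu_water) * 1000
HU = ((0.2025 - 0.206) / 0.206) * 1000
HU = -16.99


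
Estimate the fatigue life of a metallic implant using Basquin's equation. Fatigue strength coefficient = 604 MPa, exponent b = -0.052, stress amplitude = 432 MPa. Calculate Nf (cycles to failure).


sigma_a = sigma_f' * (2Nf)^b
2Nf = (sigma_a/sigma_f')^(1/b)
2Nf = (432/604)^(1/-0.052)
2Nf = 629.65092
Nf = 314.8


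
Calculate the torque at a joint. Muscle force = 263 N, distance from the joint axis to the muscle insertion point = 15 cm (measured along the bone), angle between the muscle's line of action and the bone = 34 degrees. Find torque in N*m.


Torque = F * d * sin(theta)   (moment arm = d*sin(theta))
d = 15 cm = 0.15 m
Torque = 263 * 0.15 * sin(34)
Torque = 22.06 N*m


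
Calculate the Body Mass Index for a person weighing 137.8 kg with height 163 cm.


BMI = weight / height^2
height = 163 cm = 1.63 m
BMI = 137.8 / 1.63^2
BMI = 51.86 kg/m^2


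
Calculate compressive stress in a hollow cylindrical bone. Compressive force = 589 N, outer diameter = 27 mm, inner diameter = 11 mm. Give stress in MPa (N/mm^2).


A = pi*(r_o^2 - r_i^2)
r_o = 13.5 mm, r_i = 5.5 mm
A = 477.522 mm^2
sigma = F/A = 589 / 477.522
sigma = 1.233 MPa


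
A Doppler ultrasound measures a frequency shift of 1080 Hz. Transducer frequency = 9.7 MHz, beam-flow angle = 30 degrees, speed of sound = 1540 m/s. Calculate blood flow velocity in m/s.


v = fd * c / (2 * f0 * cos(theta))
v = 1080 * 1540 / (2 * 9.7000e+06 * cos(30))
v = 0.09899 m/s


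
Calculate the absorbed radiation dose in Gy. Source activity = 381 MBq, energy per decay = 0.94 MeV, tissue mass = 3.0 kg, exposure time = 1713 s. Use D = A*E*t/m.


A = 381 MBq = 3.8100e+08 Bq
E = 0.94 MeV = 1.50588e-13 J
D = A*E*t/m = 3.8100e+08*1.50588e-13*1713/3.0
D = 0.03276 Gy


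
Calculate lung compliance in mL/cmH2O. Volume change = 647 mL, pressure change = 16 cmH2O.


C = dV / dP
C = 647 / 16
C = 40.44 mL/cmH2O


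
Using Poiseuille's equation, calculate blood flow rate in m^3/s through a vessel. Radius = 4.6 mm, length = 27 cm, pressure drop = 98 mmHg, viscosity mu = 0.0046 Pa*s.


Q = pi*r^4*dP / (8*mu*L)
r = 0.0046 m, L = 0.27 m
dP = 98 mmHg = 13065.556 Pa
Q = 0.00185 m^3/s


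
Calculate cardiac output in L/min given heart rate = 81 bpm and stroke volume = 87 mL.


CO = HR * SV
CO = 81 * 87 / 1000
CO = 7.047 L/min


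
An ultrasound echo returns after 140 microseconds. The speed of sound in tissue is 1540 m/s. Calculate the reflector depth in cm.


depth = c * t / 2
t = 140 us = 1.4000e-04 s
depth = 1540 * 1.4000e-04 / 2
depth = 0.1078 m = 10.78 cm


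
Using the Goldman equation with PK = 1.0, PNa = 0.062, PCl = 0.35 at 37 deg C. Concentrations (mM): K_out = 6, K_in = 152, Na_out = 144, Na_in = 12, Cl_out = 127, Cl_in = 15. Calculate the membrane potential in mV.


Vm = (RT/F)*ln((PK*Ko + PNa*Nao + PCl*Cli)/(PK*Ki + PNa*Nai + PCl*Clo))
Numer = 20.178, Denom = 197.194
Vm = -60.92 mV


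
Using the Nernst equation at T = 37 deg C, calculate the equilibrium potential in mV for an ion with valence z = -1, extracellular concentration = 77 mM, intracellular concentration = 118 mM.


E = (RT/(zF)) * ln(C_out/C_in)
T = 37 + 273.15 = 310.15 K
E = (8.314 * 310.15 / (-1 * 96485)) * ln(77/118)
E = 11.41 mV


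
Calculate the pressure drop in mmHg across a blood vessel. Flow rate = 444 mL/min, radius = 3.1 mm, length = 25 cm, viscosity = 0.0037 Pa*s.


dP = 8*mu*L*Q / (pi*r^4)
Q = 444 mL/min = 7.4e-06 m^3/s
dP = 188.741 Pa = 188.741 / 133.322 mmHg = 1.416 mmHg


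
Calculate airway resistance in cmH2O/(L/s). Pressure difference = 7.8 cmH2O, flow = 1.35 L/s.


R = dP / flow
R = 7.8 / 1.35
R = 5.778 cmH2O/(L/s)


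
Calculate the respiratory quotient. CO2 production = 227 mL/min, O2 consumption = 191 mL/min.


RQ = VCO2 / VO2
RQ = 227 / 191
RQ = 1.188


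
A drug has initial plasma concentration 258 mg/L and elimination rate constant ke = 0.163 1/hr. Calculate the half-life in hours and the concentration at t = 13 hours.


t_half = ln(2) / ke = 0.693147 / 0.163 = 4.252 hr
C(t) = C0 * exp(-ke*t) = 258 * exp(-0.163*13)
C(13) = 31 mg/L


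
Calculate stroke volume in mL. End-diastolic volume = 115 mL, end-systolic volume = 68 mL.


SV = EDV - ESV
SV = 115 - 68
SV = 47 mL


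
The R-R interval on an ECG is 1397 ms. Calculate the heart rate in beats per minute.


HR = 60 / RR_interval(s)
RR = 1397 ms = 1.397 s
HR = 60 / 1.397 = 42.95 bpm


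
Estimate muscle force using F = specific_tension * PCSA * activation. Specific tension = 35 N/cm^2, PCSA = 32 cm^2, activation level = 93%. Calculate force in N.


F = sigma * PCSA * activation
F = 35 * 32 * 0.93
F = 1042 N


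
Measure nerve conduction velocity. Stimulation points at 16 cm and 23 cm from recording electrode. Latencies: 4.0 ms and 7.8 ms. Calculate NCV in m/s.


Distance = (23 - 16) / 100 = 0.07 m
dt = (7.8 - 4.0) / 1000 = 0.0038 s
NCV = dist / dt = 18.42 m/s


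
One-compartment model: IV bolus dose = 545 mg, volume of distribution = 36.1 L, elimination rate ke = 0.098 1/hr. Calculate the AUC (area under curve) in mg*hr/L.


C0 = Dose/Vd = 545/36.1 = 15.097 mg/L
AUC = C0/ke = 15.097/0.098
AUC = 154.1 mg*hr/L


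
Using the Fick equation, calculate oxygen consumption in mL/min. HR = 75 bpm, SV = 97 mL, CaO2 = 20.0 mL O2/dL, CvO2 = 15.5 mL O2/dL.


CO = HR*SV = 75*97/1000 = 7.275 L/min
a-v O2 diff = 20.0 - 15.5 = 4.5 mL/dL
VO2 = CO * (CaO2-CvO2) * 10 dL/L
VO2 = 7.275 * 4.5 * 10
VO2 = 327.4 mL/min


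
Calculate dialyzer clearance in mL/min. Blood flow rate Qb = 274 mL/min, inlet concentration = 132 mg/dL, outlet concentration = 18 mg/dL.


K = Qb * (Cb_in - Cb_out) / Cb_in
K = 274 * (132 - 18) / 132
K = 236.6 mL/min


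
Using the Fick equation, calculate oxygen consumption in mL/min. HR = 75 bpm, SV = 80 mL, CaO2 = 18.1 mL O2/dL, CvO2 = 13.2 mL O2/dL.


CO = HR*SV = 75*80/1000 = 6 L/min
a-v O2 diff = 18.1 - 13.2 = 4.9 mL/dL
VO2 = CO * (CaO2-CvO2) * 10 dL/L
VO2 = 6 * 4.9 * 10
VO2 = 294 mL/min


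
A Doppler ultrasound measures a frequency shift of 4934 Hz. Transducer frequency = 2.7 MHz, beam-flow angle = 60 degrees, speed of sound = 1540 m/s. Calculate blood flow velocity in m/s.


v = fd * c / (2 * f0 * cos(theta))
v = 4934 * 1540 / (2 * 2.7000e+06 * cos(60))
v = 2.814 m/s


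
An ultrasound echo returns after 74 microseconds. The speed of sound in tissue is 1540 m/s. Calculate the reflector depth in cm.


depth = c * t / 2
t = 74 us = 7.4000e-05 s
depth = 1540 * 7.4000e-05 / 2
depth = 0.05698 m = 5.698 cm


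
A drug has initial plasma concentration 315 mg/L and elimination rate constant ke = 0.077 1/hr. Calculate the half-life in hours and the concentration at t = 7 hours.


t_half = ln(2) / ke = 0.693147 / 0.077 = 9.002 hr
C(t) = C0 * exp(-ke*t) = 315 * exp(-0.077*7)
C(7) = 183.7 mg/L


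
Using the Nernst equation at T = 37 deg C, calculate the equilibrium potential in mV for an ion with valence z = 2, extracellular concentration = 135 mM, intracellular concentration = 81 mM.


E = (RT/(zF)) * ln(C_out/C_in)
T = 37 + 273.15 = 310.15 K
E = (8.314 * 310.15 / (2 * 96485)) * ln(135/81)
E = 6.826 mV


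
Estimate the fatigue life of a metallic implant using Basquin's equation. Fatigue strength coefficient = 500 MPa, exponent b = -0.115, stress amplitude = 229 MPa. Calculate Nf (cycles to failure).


sigma_a = sigma_f' * (2Nf)^b
2Nf = (sigma_a/sigma_f')^(1/b)
2Nf = (229/500)^(1/-0.115)
2Nf = 889.19261
Nf = 444.6


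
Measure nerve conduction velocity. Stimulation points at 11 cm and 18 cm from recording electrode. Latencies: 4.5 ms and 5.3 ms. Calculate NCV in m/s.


Distance = (18 - 11) / 100 = 0.07 m
dt = (5.3 - 4.5) / 1000 = 8.0000e-04 s
NCV = dist / dt = 87.5 m/s


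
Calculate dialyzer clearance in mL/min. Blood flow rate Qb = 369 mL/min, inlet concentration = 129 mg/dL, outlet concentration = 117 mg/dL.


K = Qb * (Cb_in - Cb_out) / Cb_in
K = 369 * (129 - 117) / 129
K = 34.33 mL/min


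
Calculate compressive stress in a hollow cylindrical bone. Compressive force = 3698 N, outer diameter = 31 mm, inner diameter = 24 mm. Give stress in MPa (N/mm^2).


A = pi*(r_o^2 - r_i^2)
r_o = 15.5 mm, r_i = 12 mm
A = 302.378 mm^2
sigma = F/A = 3698 / 302.378
sigma = 12.23 MPa


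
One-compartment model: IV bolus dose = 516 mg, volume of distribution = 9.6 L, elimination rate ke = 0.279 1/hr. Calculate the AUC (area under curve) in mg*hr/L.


C0 = Dose/Vd = 516/9.6 = 53.75 mg/L
AUC = C0/ke = 53.75/0.279
AUC = 192.7 mg*hr/L


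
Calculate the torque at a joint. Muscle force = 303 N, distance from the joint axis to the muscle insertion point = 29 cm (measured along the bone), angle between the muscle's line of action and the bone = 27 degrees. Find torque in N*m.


Torque = F * d * sin(theta)   (moment arm = d*sin(theta))
d = 29 cm = 0.29 m
Torque = 303 * 0.29 * sin(27)
Torque = 39.89 N*m


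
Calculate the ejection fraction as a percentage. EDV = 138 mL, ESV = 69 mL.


SV = EDV - ESV = 138 - 69 = 69 mL
EF = SV/EDV * 100 = 69/138 * 100
EF = 50%


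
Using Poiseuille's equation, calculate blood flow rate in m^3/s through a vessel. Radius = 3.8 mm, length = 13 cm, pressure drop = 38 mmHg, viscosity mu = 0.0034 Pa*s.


Q = pi*r^4*dP / (8*mu*L)
r = 0.0038 m, L = 0.13 m
dP = 38 mmHg = 5066.236 Pa
Q = 9.3855e-04 m^3/s


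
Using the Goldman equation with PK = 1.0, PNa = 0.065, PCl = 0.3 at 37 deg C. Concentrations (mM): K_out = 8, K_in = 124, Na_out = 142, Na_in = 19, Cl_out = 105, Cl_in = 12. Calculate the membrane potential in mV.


Vm = (RT/F)*ln((PK*Ko + PNa*Nao + PCl*Cli)/(PK*Ki + PNa*Nai + PCl*Clo))
Numer = 20.83, Denom = 156.735
Vm = -53.94 mV


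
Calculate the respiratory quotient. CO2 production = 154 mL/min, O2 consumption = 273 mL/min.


RQ = VCO2 / VO2
RQ = 154 / 273
RQ = 0.5641


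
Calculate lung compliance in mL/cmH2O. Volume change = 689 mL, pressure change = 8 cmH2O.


C = dV / dP
C = 689 / 8
C = 86.12 mL/cmH2O
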